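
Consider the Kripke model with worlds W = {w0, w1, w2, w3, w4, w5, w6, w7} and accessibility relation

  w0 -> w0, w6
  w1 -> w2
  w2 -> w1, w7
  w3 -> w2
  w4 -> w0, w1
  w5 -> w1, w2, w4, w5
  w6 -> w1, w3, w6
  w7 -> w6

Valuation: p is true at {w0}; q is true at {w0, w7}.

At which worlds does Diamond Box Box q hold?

∅

w0: successors {w0, w6}; Box Box q there: w0:F, w6:F. ✗
w1: successors {w2}; Box Box q there: w2:F. ✗
w2: successors {w1, w7}; Box Box q there: w1:F, w7:F. ✗
w3: successors {w2}; Box Box q there: w2:F. ✗
w4: successors {w0, w1}; Box Box q there: w0:F, w1:F. ✗
w5: successors {w1, w2, w4, w5}; Box Box q there: w1:F, w2:F, w4:F, w5:F. ✗
w6: successors {w1, w3, w6}; Box Box q there: w1:F, w3:F, w6:F. ✗
w7: successors {w6}; Box Box q there: w6:F. ✗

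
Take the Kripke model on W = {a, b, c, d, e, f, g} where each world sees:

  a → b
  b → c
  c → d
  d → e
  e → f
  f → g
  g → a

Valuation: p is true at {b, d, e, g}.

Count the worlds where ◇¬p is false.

a: successors {b}; ¬p there: b:F. ✗
b: successors {c}; ¬p there: c:T. ✓
c: successors {d}; ¬p there: d:F. ✗
d: successors {e}; ¬p there: e:F. ✗
e: successors {f}; ¬p there: f:T. ✓
f: successors {g}; ¬p there: g:F. ✗
g: successors {a}; ¬p there: a:T. ✓
Satisfying worlds: {b, e, g}.
So ◇¬p fails at the other 4 worlds.

4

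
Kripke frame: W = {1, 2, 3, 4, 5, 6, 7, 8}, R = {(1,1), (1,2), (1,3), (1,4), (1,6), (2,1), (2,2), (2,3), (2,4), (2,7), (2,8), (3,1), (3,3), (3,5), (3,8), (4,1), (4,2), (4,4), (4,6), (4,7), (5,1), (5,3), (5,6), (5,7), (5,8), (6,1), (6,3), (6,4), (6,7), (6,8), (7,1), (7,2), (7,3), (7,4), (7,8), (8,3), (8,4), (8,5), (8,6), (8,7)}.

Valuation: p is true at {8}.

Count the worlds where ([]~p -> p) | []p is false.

1: []~p -> p is F, []p is F. ✗
2: []~p -> p is T, []p is F. ✓
3: []~p -> p is T, []p is F. ✓
4: []~p -> p is F, []p is F. ✗
5: []~p -> p is T, []p is F. ✓
6: []~p -> p is T, []p is F. ✓
7: []~p -> p is T, []p is F. ✓
8: []~p -> p is T, []p is F. ✓
Satisfying worlds: {2, 3, 5, 6, 7, 8}.
So ([]~p -> p) | []p fails at the other 2 worlds.

2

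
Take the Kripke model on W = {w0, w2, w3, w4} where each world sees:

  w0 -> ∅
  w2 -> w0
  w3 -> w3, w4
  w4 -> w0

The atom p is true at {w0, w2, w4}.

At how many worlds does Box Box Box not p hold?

w0: no successors, so Box Box Box not p holds vacuously. ✓
w2: successors {w0}; Box Box not p there: w0:T. ✓
w3: successors {w3, w4}; Box Box not p there: w3:F, w4:T. ✗
w4: successors {w0}; Box Box not p there: w0:T. ✓
Satisfying worlds: {w0, w2, w4}.

3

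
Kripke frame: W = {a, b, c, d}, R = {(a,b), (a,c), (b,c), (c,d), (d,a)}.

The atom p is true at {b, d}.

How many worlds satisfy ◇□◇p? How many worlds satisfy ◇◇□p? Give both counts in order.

2 and 2

For ◇□◇p:
a: successors {b, c}; □◇p there: b:T, c:F. ✓
b: successors {c}; □◇p there: c:F. ✗
c: successors {d}; □◇p there: d:T. ✓
d: successors {a}; □◇p there: a:F. ✗
— 2 worlds.
For ◇◇□p:
a: successors {b, c}; ◇□p there: b:T, c:F. ✓
b: successors {c}; ◇□p there: c:F. ✗
c: successors {d}; ◇□p there: d:F. ✗
d: successors {a}; ◇□p there: a:T. ✓
— 2 worlds.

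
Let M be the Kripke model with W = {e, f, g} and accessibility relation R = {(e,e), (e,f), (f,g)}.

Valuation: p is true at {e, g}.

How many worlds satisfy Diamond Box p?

e: successors {e, f}; Box p there: e:F, f:T. ✓
f: successors {g}; Box p there: g:T. ✓
g: no successors, so Diamond Box p fails. ✗
Satisfying worlds: {e, f}.

2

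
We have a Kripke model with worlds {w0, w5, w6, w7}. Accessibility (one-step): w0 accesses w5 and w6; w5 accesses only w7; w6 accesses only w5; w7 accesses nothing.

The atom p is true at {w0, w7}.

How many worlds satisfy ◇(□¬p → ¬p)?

w0: successors {w5, w6}; □¬p → ¬p there: w5:T, w6:T. ✓
w5: successors {w7}; □¬p → ¬p there: w7:F. ✗
w6: successors {w5}; □¬p → ¬p there: w5:T. ✓
w7: no successors, so ◇(□¬p → ¬p) fails. ✗
Satisfying worlds: {w0, w6}.

2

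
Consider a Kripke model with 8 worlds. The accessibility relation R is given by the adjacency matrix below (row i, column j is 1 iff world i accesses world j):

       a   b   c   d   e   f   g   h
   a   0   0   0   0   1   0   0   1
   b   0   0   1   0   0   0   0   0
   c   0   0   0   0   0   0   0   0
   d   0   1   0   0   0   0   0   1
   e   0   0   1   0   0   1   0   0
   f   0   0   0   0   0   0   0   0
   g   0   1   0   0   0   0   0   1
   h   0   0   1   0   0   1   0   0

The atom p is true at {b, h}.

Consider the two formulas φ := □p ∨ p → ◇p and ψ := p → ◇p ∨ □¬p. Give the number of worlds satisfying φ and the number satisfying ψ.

For □p ∨ p → ◇p:
a: □p ∨ p is F, ◇p is T. ✓
b: □p ∨ p is T, ◇p is F. ✗
c: □p ∨ p is T, ◇p is F. ✗
d: □p ∨ p is T, ◇p is T. ✓
e: □p ∨ p is F, ◇p is F. ✓
f: □p ∨ p is T, ◇p is F. ✗
g: □p ∨ p is T, ◇p is T. ✓
h: □p ∨ p is T, ◇p is F. ✗
— 4 worlds.
For p → ◇p ∨ □¬p:
a: p is F, ◇p ∨ □¬p is T. ✓
b: p is T, ◇p ∨ □¬p is T. ✓
c: p is F, ◇p ∨ □¬p is T. ✓
d: p is F, ◇p ∨ □¬p is T. ✓
e: p is F, ◇p ∨ □¬p is T. ✓
f: p is F, ◇p ∨ □¬p is T. ✓
g: p is F, ◇p ∨ □¬p is T. ✓
h: p is T, ◇p ∨ □¬p is T. ✓
— 8 worlds.

4 and 8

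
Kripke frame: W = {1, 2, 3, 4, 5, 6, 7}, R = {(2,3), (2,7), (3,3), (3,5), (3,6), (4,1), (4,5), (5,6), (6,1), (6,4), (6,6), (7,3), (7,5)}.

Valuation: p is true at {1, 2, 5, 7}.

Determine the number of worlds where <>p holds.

5

1: no successors, so <>p fails. ✗
2: successors {3, 7}; p there: 3:F, 7:T. ✓
3: successors {3, 5, 6}; p there: 3:F, 5:T, 6:F. ✓
4: successors {1, 5}; p there: 1:T, 5:T. ✓
5: successors {6}; p there: 6:F. ✗
6: successors {1, 4, 6}; p there: 1:T, 4:F, 6:F. ✓
7: successors {3, 5}; p there: 3:F, 5:T. ✓
Satisfying worlds: {2, 3, 4, 6, 7}.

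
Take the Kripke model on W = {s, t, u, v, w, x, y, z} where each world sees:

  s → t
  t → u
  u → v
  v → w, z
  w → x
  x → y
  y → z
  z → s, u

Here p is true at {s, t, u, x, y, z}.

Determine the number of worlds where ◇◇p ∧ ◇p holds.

6

s: ◇◇p is T, ◇p is T. ✓
t: ◇◇p is F, ◇p is T. ✗
u: ◇◇p is T, ◇p is F. ✗
v: ◇◇p is T, ◇p is T. ✓
w: ◇◇p is T, ◇p is T. ✓
x: ◇◇p is T, ◇p is T. ✓
y: ◇◇p is T, ◇p is T. ✓
z: ◇◇p is T, ◇p is T. ✓
Satisfying worlds: {s, v, w, x, y, z}.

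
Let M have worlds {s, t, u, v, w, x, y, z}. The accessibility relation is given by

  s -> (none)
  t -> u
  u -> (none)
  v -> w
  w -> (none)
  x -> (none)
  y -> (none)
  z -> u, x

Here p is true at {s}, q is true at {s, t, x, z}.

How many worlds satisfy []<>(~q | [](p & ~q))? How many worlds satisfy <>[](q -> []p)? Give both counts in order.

5 and 3

For []<>(~q | [](p & ~q)):
s: no successors, so []<>(~q | [](p & ~q)) holds vacuously. ✓
t: successors {u}; <>(~q | [](p & ~q)) there: u:F. ✗
u: no successors, so []<>(~q | [](p & ~q)) holds vacuously. ✓
v: successors {w}; <>(~q | [](p & ~q)) there: w:F. ✗
w: no successors, so []<>(~q | [](p & ~q)) holds vacuously. ✓
x: no successors, so []<>(~q | [](p & ~q)) holds vacuously. ✓
y: no successors, so []<>(~q | [](p & ~q)) holds vacuously. ✓
z: successors {u, x}; <>(~q | [](p & ~q)) there: u:F, x:F. ✗
— 5 worlds.
For <>[](q -> []p):
s: no successors, so <>[](q -> []p) fails. ✗
t: successors {u}; [](q -> []p) there: u:T. ✓
u: no successors, so <>[](q -> []p) fails. ✗
v: successors {w}; [](q -> []p) there: w:T. ✓
w: no successors, so <>[](q -> []p) fails. ✗
x: no successors, so <>[](q -> []p) fails. ✗
y: no successors, so <>[](q -> []p) fails. ✗
z: successors {u, x}; [](q -> []p) there: u:T, x:T. ✓
— 3 worlds.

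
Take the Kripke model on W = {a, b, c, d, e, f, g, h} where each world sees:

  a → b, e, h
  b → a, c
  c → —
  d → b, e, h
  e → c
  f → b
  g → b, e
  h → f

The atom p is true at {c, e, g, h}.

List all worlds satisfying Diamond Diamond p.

a: successors {b, e, h}; Diamond p there: b:T, e:T, h:F. ✓
b: successors {a, c}; Diamond p there: a:T, c:F. ✓
c: no successors, so Diamond Diamond p fails. ✗
d: successors {b, e, h}; Diamond p there: b:T, e:T, h:F. ✓
e: successors {c}; Diamond p there: c:F. ✗
f: successors {b}; Diamond p there: b:T. ✓
g: successors {b, e}; Diamond p there: b:T, e:T. ✓
h: successors {f}; Diamond p there: f:F. ✗

{a, b, d, f, g}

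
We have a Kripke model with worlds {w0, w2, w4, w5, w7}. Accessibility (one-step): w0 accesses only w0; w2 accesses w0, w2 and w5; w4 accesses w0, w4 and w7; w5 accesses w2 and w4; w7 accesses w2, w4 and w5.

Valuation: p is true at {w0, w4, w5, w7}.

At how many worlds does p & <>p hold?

4

w0: p is T, <>p is T. ✓
w2: p is F, <>p is T. ✗
w4: p is T, <>p is T. ✓
w5: p is T, <>p is T. ✓
w7: p is T, <>p is T. ✓
Satisfying worlds: {w0, w4, w5, w7}.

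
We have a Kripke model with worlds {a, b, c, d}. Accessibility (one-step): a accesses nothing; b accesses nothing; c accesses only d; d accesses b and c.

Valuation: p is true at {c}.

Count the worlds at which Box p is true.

2

a: no successors, so Box p holds vacuously. ✓
b: no successors, so Box p holds vacuously. ✓
c: successors {d}; p there: d:F. ✗
d: successors {b, c}; p there: b:F, c:T. ✗
Satisfying worlds: {a, b}.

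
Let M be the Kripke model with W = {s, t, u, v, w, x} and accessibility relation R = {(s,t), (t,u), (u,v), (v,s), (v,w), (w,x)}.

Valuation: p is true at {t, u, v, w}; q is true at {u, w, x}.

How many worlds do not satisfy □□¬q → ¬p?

s: □□¬q is F, ¬p is T. ✓
t: □□¬q is T, ¬p is F. ✗
u: □□¬q is F, ¬p is F. ✓
v: □□¬q is F, ¬p is F. ✓
w: □□¬q is T, ¬p is F. ✗
x: □□¬q is T, ¬p is T. ✓
Satisfying worlds: {s, u, v, x}.
So □□¬q → ¬p fails at the other 2 worlds.

2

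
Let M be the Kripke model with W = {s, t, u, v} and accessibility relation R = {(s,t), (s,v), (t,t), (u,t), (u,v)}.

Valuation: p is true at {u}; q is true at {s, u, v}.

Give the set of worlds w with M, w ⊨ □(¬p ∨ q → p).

s: successors {t, v}; ¬p ∨ q → p there: t:F, v:F. ✗
t: successors {t}; ¬p ∨ q → p there: t:F. ✗
u: successors {t, v}; ¬p ∨ q → p there: t:F, v:F. ✗
v: no successors, so □(¬p ∨ q → p) holds vacuously. ✓

{v}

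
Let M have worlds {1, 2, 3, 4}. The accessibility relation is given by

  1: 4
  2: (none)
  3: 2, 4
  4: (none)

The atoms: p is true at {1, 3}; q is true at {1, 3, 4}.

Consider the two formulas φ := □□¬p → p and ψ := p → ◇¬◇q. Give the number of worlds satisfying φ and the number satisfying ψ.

2 and 4

For □□¬p → p:
1: □□¬p is T, p is T. ✓
2: □□¬p is T, p is F. ✗
3: □□¬p is T, p is T. ✓
4: □□¬p is T, p is F. ✗
— 2 worlds.
For p → ◇¬◇q:
1: p is T, ◇¬◇q is T. ✓
2: p is F, ◇¬◇q is F. ✓
3: p is T, ◇¬◇q is T. ✓
4: p is F, ◇¬◇q is F. ✓
— 4 worlds.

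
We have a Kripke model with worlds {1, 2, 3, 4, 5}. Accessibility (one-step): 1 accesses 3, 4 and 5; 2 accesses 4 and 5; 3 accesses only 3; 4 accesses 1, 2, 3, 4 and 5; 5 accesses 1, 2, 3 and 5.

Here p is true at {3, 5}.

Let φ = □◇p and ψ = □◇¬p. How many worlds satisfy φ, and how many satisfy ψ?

5 and 1

For □◇p:
1: successors {3, 4, 5}; ◇p there: 3:T, 4:T, 5:T. ✓
2: successors {4, 5}; ◇p there: 4:T, 5:T. ✓
3: successors {3}; ◇p there: 3:T. ✓
4: successors {1, 2, 3, 4, 5}; ◇p there: 1:T, 2:T, 3:T, 4:T, 5:T. ✓
5: successors {1, 2, 3, 5}; ◇p there: 1:T, 2:T, 3:T, 5:T. ✓
— 5 worlds.
For □◇¬p:
1: successors {3, 4, 5}; ◇¬p there: 3:F, 4:T, 5:T. ✗
2: successors {4, 5}; ◇¬p there: 4:T, 5:T. ✓
3: successors {3}; ◇¬p there: 3:F. ✗
4: successors {1, 2, 3, 4, 5}; ◇¬p there: 1:T, 2:T, 3:F, 4:T, 5:T. ✗
5: successors {1, 2, 3, 5}; ◇¬p there: 1:T, 2:T, 3:F, 5:T. ✗
— 1 world.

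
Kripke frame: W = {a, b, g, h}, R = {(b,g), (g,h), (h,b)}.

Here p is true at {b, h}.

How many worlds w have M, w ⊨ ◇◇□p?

a: no successors, so ◇◇□p fails. ✗
b: successors {g}; ◇□p there: g:T. ✓
g: successors {h}; ◇□p there: h:F. ✗
h: successors {b}; ◇□p there: b:T. ✓
Satisfying worlds: {b, h}.

2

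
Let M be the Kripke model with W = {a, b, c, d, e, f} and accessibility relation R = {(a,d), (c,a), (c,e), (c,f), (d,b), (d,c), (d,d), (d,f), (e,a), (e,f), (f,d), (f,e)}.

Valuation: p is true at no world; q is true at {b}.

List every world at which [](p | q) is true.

{b}

a: successors {d}; p | q there: d:F. ✗
b: no successors, so [](p | q) holds vacuously. ✓
c: successors {a, e, f}; p | q there: a:F, e:F, f:F. ✗
d: successors {b, c, d, f}; p | q there: b:T, c:F, d:F, f:F. ✗
e: successors {a, f}; p | q there: a:F, f:F. ✗
f: successors {d, e}; p | q there: d:F, e:F. ✗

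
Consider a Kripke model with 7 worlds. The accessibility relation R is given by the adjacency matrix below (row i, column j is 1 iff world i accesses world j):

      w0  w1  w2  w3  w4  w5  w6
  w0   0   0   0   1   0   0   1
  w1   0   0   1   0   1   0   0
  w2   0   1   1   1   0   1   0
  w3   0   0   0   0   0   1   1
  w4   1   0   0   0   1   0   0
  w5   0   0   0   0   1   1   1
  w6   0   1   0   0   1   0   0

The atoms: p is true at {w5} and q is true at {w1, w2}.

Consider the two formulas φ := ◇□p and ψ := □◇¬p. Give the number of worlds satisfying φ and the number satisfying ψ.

For ◇□p:
w0: successors {w3, w6}; □p there: w3:F, w6:F. ✗
w1: successors {w2, w4}; □p there: w2:F, w4:F. ✗
w2: successors {w1, w2, w3, w5}; □p there: w1:F, w2:F, w3:F, w5:F. ✗
w3: successors {w5, w6}; □p there: w5:F, w6:F. ✗
w4: successors {w0, w4}; □p there: w0:F, w4:F. ✗
w5: successors {w4, w5, w6}; □p there: w4:F, w5:F, w6:F. ✗
w6: successors {w1, w4}; □p there: w1:F, w4:F. ✗
— 0 worlds.
For □◇¬p:
w0: successors {w3, w6}; ◇¬p there: w3:T, w6:T. ✓
w1: successors {w2, w4}; ◇¬p there: w2:T, w4:T. ✓
w2: successors {w1, w2, w3, w5}; ◇¬p there: w1:T, w2:T, w3:T, w5:T. ✓
w3: successors {w5, w6}; ◇¬p there: w5:T, w6:T. ✓
w4: successors {w0, w4}; ◇¬p there: w0:T, w4:T. ✓
w5: successors {w4, w5, w6}; ◇¬p there: w4:T, w5:T, w6:T. ✓
w6: successors {w1, w4}; ◇¬p there: w1:T, w4:T. ✓
— 7 worlds.

0 and 7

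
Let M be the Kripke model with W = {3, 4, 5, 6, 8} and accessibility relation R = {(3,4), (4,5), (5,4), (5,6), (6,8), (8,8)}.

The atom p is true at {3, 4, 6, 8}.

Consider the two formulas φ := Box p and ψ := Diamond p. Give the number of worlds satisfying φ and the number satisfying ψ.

4 and 4

For Box p:
3: successors {4}; p there: 4:T. ✓
4: successors {5}; p there: 5:F. ✗
5: successors {4, 6}; p there: 4:T, 6:T. ✓
6: successors {8}; p there: 8:T. ✓
8: successors {8}; p there: 8:T. ✓
— 4 worlds.
For Diamond p:
3: successors {4}; p there: 4:T. ✓
4: successors {5}; p there: 5:F. ✗
5: successors {4, 6}; p there: 4:T, 6:T. ✓
6: successors {8}; p there: 8:T. ✓
8: successors {8}; p there: 8:T. ✓
— 4 worlds.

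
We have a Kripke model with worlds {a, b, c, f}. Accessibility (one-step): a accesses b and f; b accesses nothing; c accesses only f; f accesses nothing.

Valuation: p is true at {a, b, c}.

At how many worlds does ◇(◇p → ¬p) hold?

2

a: successors {b, f}; ◇p → ¬p there: b:T, f:T. ✓
b: no successors, so ◇(◇p → ¬p) fails. ✗
c: successors {f}; ◇p → ¬p there: f:T. ✓
f: no successors, so ◇(◇p → ¬p) fails. ✗
Satisfying worlds: {a, c}.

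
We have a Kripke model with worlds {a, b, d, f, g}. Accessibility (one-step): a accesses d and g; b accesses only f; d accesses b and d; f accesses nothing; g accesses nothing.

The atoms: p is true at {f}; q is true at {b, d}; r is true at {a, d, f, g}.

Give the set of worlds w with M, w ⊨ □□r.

a: successors {d, g}; □r there: d:F, g:T. ✗
b: successors {f}; □r there: f:T. ✓
d: successors {b, d}; □r there: b:T, d:F. ✗
f: no successors, so □□r holds vacuously. ✓
g: no successors, so □□r holds vacuously. ✓

{b, f, g}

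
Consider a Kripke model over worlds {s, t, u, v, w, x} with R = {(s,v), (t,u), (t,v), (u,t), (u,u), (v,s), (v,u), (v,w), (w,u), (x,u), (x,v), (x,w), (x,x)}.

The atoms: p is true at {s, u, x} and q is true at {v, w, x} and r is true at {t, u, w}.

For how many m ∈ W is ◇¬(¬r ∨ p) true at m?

3

s: successors {v}; ¬(¬r ∨ p) there: v:F. ✗
t: successors {u, v}; ¬(¬r ∨ p) there: u:F, v:F. ✗
u: successors {t, u}; ¬(¬r ∨ p) there: t:T, u:F. ✓
v: successors {s, u, w}; ¬(¬r ∨ p) there: s:F, u:F, w:T. ✓
w: successors {u}; ¬(¬r ∨ p) there: u:F. ✗
x: successors {u, v, w, x}; ¬(¬r ∨ p) there: u:F, v:F, w:T, x:F. ✓
Satisfying worlds: {u, v, x}.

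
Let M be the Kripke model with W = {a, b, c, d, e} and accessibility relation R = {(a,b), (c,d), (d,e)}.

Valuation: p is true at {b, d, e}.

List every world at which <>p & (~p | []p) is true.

a: <>p is T, ~p | []p is T. ✓
b: <>p is F, ~p | []p is T. ✗
c: <>p is T, ~p | []p is T. ✓
d: <>p is T, ~p | []p is T. ✓
e: <>p is F, ~p | []p is T. ✗

{a, c, d}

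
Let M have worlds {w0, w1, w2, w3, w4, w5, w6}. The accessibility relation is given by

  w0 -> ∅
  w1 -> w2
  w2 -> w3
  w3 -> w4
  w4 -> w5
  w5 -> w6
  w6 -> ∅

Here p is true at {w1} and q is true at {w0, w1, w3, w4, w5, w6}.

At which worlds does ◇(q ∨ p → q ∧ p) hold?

{w1}

w0: no successors, so ◇(q ∨ p → q ∧ p) fails. ✗
w1: successors {w2}; q ∨ p → q ∧ p there: w2:T. ✓
w2: successors {w3}; q ∨ p → q ∧ p there: w3:F. ✗
w3: successors {w4}; q ∨ p → q ∧ p there: w4:F. ✗
w4: successors {w5}; q ∨ p → q ∧ p there: w5:F. ✗
w5: successors {w6}; q ∨ p → q ∧ p there: w6:F. ✗
w6: no successors, so ◇(q ∨ p → q ∧ p) fails. ✗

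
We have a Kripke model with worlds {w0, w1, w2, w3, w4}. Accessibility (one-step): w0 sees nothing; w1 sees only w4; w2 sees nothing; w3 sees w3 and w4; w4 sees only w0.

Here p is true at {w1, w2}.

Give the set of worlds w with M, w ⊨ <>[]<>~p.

{w3, w4}

w0: no successors, so <>[]<>~p fails. ✗
w1: successors {w4}; []<>~p there: w4:F. ✗
w2: no successors, so <>[]<>~p fails. ✗
w3: successors {w3, w4}; []<>~p there: w3:T, w4:F. ✓
w4: successors {w0}; []<>~p there: w0:T. ✓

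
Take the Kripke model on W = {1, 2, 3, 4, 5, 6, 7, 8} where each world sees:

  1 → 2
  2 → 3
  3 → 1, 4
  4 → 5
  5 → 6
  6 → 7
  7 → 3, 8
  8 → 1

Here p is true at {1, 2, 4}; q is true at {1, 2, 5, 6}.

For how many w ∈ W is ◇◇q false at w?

3

1: successors {2}; ◇q there: 2:F. ✗
2: successors {3}; ◇q there: 3:T. ✓
3: successors {1, 4}; ◇q there: 1:T, 4:T. ✓
4: successors {5}; ◇q there: 5:T. ✓
5: successors {6}; ◇q there: 6:F. ✗
6: successors {7}; ◇q there: 7:F. ✗
7: successors {3, 8}; ◇q there: 3:T, 8:T. ✓
8: successors {1}; ◇q there: 1:T. ✓
Satisfying worlds: {2, 3, 4, 7, 8}.
So ◇◇q fails at the other 3 worlds.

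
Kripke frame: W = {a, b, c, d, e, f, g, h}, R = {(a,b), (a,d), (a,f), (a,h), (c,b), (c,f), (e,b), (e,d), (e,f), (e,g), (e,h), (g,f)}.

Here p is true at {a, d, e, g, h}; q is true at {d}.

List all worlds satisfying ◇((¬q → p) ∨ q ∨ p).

{a, e}

a: successors {b, d, f, h}; (¬q → p) ∨ q ∨ p there: b:F, d:T, f:F, h:T. ✓
b: no successors, so ◇((¬q → p) ∨ q ∨ p) fails. ✗
c: successors {b, f}; (¬q → p) ∨ q ∨ p there: b:F, f:F. ✗
d: no successors, so ◇((¬q → p) ∨ q ∨ p) fails. ✗
e: successors {b, d, f, g, h}; (¬q → p) ∨ q ∨ p there: b:F, d:T, f:F, g:T, h:T. ✓
f: no successors, so ◇((¬q → p) ∨ q ∨ p) fails. ✗
g: successors {f}; (¬q → p) ∨ q ∨ p there: f:F. ✗
h: no successors, so ◇((¬q → p) ∨ q ∨ p) fails. ✗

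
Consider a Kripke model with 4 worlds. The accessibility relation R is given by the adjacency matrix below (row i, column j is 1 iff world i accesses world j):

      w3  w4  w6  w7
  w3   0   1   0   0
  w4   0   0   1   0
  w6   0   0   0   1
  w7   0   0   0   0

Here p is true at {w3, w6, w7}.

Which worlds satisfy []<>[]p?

{w3, w4, w7}

w3: successors {w4}; <>[]p there: w4:T. ✓
w4: successors {w6}; <>[]p there: w6:T. ✓
w6: successors {w7}; <>[]p there: w7:F. ✗
w7: no successors, so []<>[]p holds vacuously. ✓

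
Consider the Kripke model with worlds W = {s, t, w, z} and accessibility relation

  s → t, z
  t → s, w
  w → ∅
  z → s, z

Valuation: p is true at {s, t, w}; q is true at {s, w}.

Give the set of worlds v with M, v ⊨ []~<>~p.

{w}

s: successors {t, z}; ~<>~p there: t:T, z:F. ✗
t: successors {s, w}; ~<>~p there: s:F, w:T. ✗
w: no successors, so []~<>~p holds vacuously. ✓
z: successors {s, z}; ~<>~p there: s:F, z:F. ✗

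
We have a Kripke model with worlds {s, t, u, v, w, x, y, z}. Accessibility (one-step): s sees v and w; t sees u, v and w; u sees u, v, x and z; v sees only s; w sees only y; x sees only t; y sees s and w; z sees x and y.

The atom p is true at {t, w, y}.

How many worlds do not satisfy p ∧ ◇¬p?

s: p is F, ◇¬p is T. ✗
t: p is T, ◇¬p is T. ✓
u: p is F, ◇¬p is T. ✗
v: p is F, ◇¬p is T. ✗
w: p is T, ◇¬p is F. ✗
x: p is F, ◇¬p is F. ✗
y: p is T, ◇¬p is T. ✓
z: p is F, ◇¬p is T. ✗
Satisfying worlds: {t, y}.
So p ∧ ◇¬p fails at the other 6 worlds.

6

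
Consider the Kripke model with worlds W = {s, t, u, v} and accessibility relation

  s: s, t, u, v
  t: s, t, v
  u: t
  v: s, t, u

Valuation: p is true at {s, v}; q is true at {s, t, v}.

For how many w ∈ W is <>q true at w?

4

s: successors {s, t, u, v}; q there: s:T, t:T, u:F, v:T. ✓
t: successors {s, t, v}; q there: s:T, t:T, v:T. ✓
u: successors {t}; q there: t:T. ✓
v: successors {s, t, u}; q there: s:T, t:T, u:F. ✓
Satisfying worlds: {s, t, u, v}.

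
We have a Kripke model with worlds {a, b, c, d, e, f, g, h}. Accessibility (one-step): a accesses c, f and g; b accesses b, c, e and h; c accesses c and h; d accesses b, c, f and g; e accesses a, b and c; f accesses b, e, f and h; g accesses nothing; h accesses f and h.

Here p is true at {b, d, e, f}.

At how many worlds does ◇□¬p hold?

a: successors {c, f, g}; □¬p there: c:T, f:F, g:T. ✓
b: successors {b, c, e, h}; □¬p there: b:F, c:T, e:F, h:F. ✓
c: successors {c, h}; □¬p there: c:T, h:F. ✓
d: successors {b, c, f, g}; □¬p there: b:F, c:T, f:F, g:T. ✓
e: successors {a, b, c}; □¬p there: a:F, b:F, c:T. ✓
f: successors {b, e, f, h}; □¬p there: b:F, e:F, f:F, h:F. ✗
g: no successors, so ◇□¬p fails. ✗
h: successors {f, h}; □¬p there: f:F, h:F. ✗
Satisfying worlds: {a, b, c, d, e}.

5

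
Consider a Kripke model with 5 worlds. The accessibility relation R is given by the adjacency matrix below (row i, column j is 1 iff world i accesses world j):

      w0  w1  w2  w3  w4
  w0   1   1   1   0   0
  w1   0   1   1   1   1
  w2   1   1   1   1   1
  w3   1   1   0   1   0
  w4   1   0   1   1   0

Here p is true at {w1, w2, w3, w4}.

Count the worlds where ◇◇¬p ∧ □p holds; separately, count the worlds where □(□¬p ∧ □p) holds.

1 and 0

For ◇◇¬p ∧ □p:
w0: ◇◇¬p is T, □p is F. ✗
w1: ◇◇¬p is T, □p is T. ✓
w2: ◇◇¬p is T, □p is F. ✗
w3: ◇◇¬p is T, □p is F. ✗
w4: ◇◇¬p is T, □p is F. ✗
— 1 world.
For □(□¬p ∧ □p):
w0: successors {w0, w1, w2}; □¬p ∧ □p there: w0:F, w1:F, w2:F. ✗
w1: successors {w1, w2, w3, w4}; □¬p ∧ □p there: w1:F, w2:F, w3:F, w4:F. ✗
w2: successors {w0, w1, w2, w3, w4}; □¬p ∧ □p there: w0:F, w1:F, w2:F, w3:F, w4:F. ✗
w3: successors {w0, w1, w3}; □¬p ∧ □p there: w0:F, w1:F, w3:F. ✗
w4: successors {w0, w2, w3}; □¬p ∧ □p there: w0:F, w2:F, w3:F. ✗
— 0 worlds.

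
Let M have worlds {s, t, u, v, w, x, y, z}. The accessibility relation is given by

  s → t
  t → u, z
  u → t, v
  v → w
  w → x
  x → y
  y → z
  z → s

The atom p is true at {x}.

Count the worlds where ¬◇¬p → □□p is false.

s: ¬◇¬p is F, □□p is F. ✓
t: ¬◇¬p is F, □□p is F. ✓
u: ¬◇¬p is F, □□p is F. ✓
v: ¬◇¬p is F, □□p is T. ✓
w: ¬◇¬p is T, □□p is F. ✗
x: ¬◇¬p is F, □□p is F. ✓
y: ¬◇¬p is F, □□p is F. ✓
z: ¬◇¬p is F, □□p is F. ✓
Satisfying worlds: {s, t, u, v, x, y, z}.
So ¬◇¬p → □□p fails at the other 1 world.

1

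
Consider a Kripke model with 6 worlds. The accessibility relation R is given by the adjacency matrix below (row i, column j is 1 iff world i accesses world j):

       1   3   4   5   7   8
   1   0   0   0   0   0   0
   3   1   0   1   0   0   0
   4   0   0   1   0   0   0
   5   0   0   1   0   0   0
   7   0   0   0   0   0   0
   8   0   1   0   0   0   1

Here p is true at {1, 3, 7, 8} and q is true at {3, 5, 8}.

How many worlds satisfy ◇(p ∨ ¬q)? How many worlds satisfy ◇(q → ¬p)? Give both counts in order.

4 and 3

For ◇(p ∨ ¬q):
1: no successors, so ◇(p ∨ ¬q) fails. ✗
3: successors {1, 4}; p ∨ ¬q there: 1:T, 4:T. ✓
4: successors {4}; p ∨ ¬q there: 4:T. ✓
5: successors {4}; p ∨ ¬q there: 4:T. ✓
7: no successors, so ◇(p ∨ ¬q) fails. ✗
8: successors {3, 8}; p ∨ ¬q there: 3:T, 8:T. ✓
— 4 worlds.
For ◇(q → ¬p):
1: no successors, so ◇(q → ¬p) fails. ✗
3: successors {1, 4}; q → ¬p there: 1:T, 4:T. ✓
4: successors {4}; q → ¬p there: 4:T. ✓
5: successors {4}; q → ¬p there: 4:T. ✓
7: no successors, so ◇(q → ¬p) fails. ✗
8: successors {3, 8}; q → ¬p there: 3:F, 8:F. ✗
— 3 worlds.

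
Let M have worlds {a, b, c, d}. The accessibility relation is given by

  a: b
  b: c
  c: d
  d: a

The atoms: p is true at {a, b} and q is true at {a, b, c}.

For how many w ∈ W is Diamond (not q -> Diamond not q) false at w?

a: successors {b}; not q -> Diamond not q there: b:T. ✓
b: successors {c}; not q -> Diamond not q there: c:T. ✓
c: successors {d}; not q -> Diamond not q there: d:F. ✗
d: successors {a}; not q -> Diamond not q there: a:T. ✓
Satisfying worlds: {a, b, d}.
So Diamond (not q -> Diamond not q) fails at the other 1 world.

1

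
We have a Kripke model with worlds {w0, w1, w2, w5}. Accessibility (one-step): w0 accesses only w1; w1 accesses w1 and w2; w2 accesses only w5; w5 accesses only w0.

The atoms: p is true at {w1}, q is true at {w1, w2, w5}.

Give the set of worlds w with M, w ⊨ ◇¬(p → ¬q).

{w0, w1}

w0: successors {w1}; ¬(p → ¬q) there: w1:T. ✓
w1: successors {w1, w2}; ¬(p → ¬q) there: w1:T, w2:F. ✓
w2: successors {w5}; ¬(p → ¬q) there: w5:F. ✗
w5: successors {w0}; ¬(p → ¬q) there: w0:F. ✗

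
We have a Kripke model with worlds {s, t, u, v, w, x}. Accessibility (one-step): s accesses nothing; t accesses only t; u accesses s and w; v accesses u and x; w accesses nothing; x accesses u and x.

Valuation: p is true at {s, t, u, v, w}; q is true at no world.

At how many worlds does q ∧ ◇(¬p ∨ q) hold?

0

s: q is F, ◇(¬p ∨ q) is F. ✗
t: q is F, ◇(¬p ∨ q) is F. ✗
u: q is F, ◇(¬p ∨ q) is F. ✗
v: q is F, ◇(¬p ∨ q) is T. ✗
w: q is F, ◇(¬p ∨ q) is F. ✗
x: q is F, ◇(¬p ∨ q) is T. ✗
Satisfying worlds: ∅.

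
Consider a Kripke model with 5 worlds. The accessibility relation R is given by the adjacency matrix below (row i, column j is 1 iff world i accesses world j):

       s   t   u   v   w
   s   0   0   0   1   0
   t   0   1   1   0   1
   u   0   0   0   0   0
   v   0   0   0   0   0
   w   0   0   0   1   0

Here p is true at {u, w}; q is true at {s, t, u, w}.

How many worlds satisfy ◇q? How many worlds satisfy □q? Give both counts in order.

For ◇q:
s: successors {v}; q there: v:F. ✗
t: successors {t, u, w}; q there: t:T, u:T, w:T. ✓
u: no successors, so ◇q fails. ✗
v: no successors, so ◇q fails. ✗
w: successors {v}; q there: v:F. ✗
— 1 world.
For □q:
s: successors {v}; q there: v:F. ✗
t: successors {t, u, w}; q there: t:T, u:T, w:T. ✓
u: no successors, so □q holds vacuously. ✓
v: no successors, so □q holds vacuously. ✓
w: successors {v}; q there: v:F. ✗
— 3 worlds.

1 and 3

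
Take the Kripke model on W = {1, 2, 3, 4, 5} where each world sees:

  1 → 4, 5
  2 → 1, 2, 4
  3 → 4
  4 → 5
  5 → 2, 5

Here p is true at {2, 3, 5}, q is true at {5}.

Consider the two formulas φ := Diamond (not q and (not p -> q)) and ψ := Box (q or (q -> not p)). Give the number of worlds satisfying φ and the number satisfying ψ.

For Diamond (not q and (not p -> q)):
1: successors {4, 5}; not q and (not p -> q) there: 4:F, 5:F. ✗
2: successors {1, 2, 4}; not q and (not p -> q) there: 1:F, 2:T, 4:F. ✓
3: successors {4}; not q and (not p -> q) there: 4:F. ✗
4: successors {5}; not q and (not p -> q) there: 5:F. ✗
5: successors {2, 5}; not q and (not p -> q) there: 2:T, 5:F. ✓
— 2 worlds.
For Box (q or (q -> not p)):
1: successors {4, 5}; q or (q -> not p) there: 4:T, 5:T. ✓
2: successors {1, 2, 4}; q or (q -> not p) there: 1:T, 2:T, 4:T. ✓
3: successors {4}; q or (q -> not p) there: 4:T. ✓
4: successors {5}; q or (q -> not p) there: 5:T. ✓
5: successors {2, 5}; q or (q -> not p) there: 2:T, 5:T. ✓
— 5 worlds.

2 and 5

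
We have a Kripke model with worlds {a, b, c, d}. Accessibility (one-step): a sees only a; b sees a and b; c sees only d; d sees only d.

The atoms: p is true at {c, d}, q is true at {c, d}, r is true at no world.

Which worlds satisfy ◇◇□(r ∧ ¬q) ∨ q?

{c, d}

a: ◇◇□(r ∧ ¬q) is F, q is F. ✗
b: ◇◇□(r ∧ ¬q) is F, q is F. ✗
c: ◇◇□(r ∧ ¬q) is F, q is T. ✓
d: ◇◇□(r ∧ ¬q) is F, q is T. ✓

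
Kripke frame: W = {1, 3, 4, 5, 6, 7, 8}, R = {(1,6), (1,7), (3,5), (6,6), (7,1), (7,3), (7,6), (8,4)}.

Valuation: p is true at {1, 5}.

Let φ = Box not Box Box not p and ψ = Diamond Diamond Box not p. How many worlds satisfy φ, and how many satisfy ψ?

For Box not Box Box not p:
1: successors {6, 7}; not Box Box not p there: 6:F, 7:T. ✗
3: successors {5}; not Box Box not p there: 5:F. ✗
4: no successors, so Box not Box Box not p holds vacuously. ✓
5: no successors, so Box not Box Box not p holds vacuously. ✓
6: successors {6}; not Box Box not p there: 6:F. ✗
7: successors {1, 3, 6}; not Box Box not p there: 1:T, 3:F, 6:F. ✗
8: successors {4}; not Box Box not p there: 4:F. ✗
— 2 worlds.
For Diamond Diamond Box not p:
1: successors {6, 7}; Diamond Box not p there: 6:T, 7:T. ✓
3: successors {5}; Diamond Box not p there: 5:F. ✗
4: no successors, so Diamond Diamond Box not p fails. ✗
5: no successors, so Diamond Diamond Box not p fails. ✗
6: successors {6}; Diamond Box not p there: 6:T. ✓
7: successors {1, 3, 6}; Diamond Box not p there: 1:T, 3:T, 6:T. ✓
8: successors {4}; Diamond Box not p there: 4:F. ✗
— 3 worlds.

2 and 3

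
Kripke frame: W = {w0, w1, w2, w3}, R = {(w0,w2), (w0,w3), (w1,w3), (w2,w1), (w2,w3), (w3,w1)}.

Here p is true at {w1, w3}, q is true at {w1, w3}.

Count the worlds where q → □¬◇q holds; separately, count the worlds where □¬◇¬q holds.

2 and 4

For q → □¬◇q:
w0: q is F, □¬◇q is F. ✓
w1: q is T, □¬◇q is F. ✗
w2: q is F, □¬◇q is F. ✓
w3: q is T, □¬◇q is F. ✗
— 2 worlds.
For □¬◇¬q:
w0: successors {w2, w3}; ¬◇¬q there: w2:T, w3:T. ✓
w1: successors {w3}; ¬◇¬q there: w3:T. ✓
w2: successors {w1, w3}; ¬◇¬q there: w1:T, w3:T. ✓
w3: successors {w1}; ¬◇¬q there: w1:T. ✓
— 4 worlds.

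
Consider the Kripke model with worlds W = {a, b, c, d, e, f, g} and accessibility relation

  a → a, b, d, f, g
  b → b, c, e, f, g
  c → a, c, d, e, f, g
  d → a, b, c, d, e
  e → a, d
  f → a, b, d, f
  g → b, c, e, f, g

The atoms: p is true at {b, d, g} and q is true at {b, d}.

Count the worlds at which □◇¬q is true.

a: successors {a, b, d, f, g}; ◇¬q there: a:T, b:T, d:T, f:T, g:T. ✓
b: successors {b, c, e, f, g}; ◇¬q there: b:T, c:T, e:T, f:T, g:T. ✓
c: successors {a, c, d, e, f, g}; ◇¬q there: a:T, c:T, d:T, e:T, f:T, g:T. ✓
d: successors {a, b, c, d, e}; ◇¬q there: a:T, b:T, c:T, d:T, e:T. ✓
e: successors {a, d}; ◇¬q there: a:T, d:T. ✓
f: successors {a, b, d, f}; ◇¬q there: a:T, b:T, d:T, f:T. ✓
g: successors {b, c, e, f, g}; ◇¬q there: b:T, c:T, e:T, f:T, g:T. ✓
Satisfying worlds: {a, b, c, d, e, f, g}.

7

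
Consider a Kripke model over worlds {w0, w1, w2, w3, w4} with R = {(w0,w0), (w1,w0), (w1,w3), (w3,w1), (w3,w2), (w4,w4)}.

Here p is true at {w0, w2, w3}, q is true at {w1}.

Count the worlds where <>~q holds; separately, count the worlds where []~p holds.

4 and 2

For <>~q:
w0: successors {w0}; ~q there: w0:T. ✓
w1: successors {w0, w3}; ~q there: w0:T, w3:T. ✓
w2: no successors, so <>~q fails. ✗
w3: successors {w1, w2}; ~q there: w1:F, w2:T. ✓
w4: successors {w4}; ~q there: w4:T. ✓
— 4 worlds.
For []~p:
w0: successors {w0}; ~p there: w0:F. ✗
w1: successors {w0, w3}; ~p there: w0:F, w3:F. ✗
w2: no successors, so []~p holds vacuously. ✓
w3: successors {w1, w2}; ~p there: w1:T, w2:F. ✗
w4: successors {w4}; ~p there: w4:T. ✓
— 2 worlds.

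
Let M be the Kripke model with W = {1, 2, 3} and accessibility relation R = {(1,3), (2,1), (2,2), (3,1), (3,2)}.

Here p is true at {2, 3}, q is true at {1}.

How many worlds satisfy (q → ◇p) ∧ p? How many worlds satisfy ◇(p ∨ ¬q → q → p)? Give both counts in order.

For (q → ◇p) ∧ p:
1: q → ◇p is T, p is F. ✗
2: q → ◇p is T, p is T. ✓
3: q → ◇p is T, p is T. ✓
— 2 worlds.
For ◇(p ∨ ¬q → q → p):
1: successors {3}; p ∨ ¬q → q → p there: 3:T. ✓
2: successors {1, 2}; p ∨ ¬q → q → p there: 1:T, 2:T. ✓
3: successors {1, 2}; p ∨ ¬q → q → p there: 1:T, 2:T. ✓
— 3 worlds.

2 and 3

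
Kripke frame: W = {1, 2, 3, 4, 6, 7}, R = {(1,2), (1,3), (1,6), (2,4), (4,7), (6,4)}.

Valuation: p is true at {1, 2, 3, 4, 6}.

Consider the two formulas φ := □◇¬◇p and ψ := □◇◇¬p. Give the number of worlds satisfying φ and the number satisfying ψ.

For □◇¬◇p:
1: successors {2, 3, 6}; ◇¬◇p there: 2:T, 3:F, 6:T. ✗
2: successors {4}; ◇¬◇p there: 4:T. ✓
3: no successors, so □◇¬◇p holds vacuously. ✓
4: successors {7}; ◇¬◇p there: 7:F. ✗
6: successors {4}; ◇¬◇p there: 4:T. ✓
7: no successors, so □◇¬◇p holds vacuously. ✓
— 4 worlds.
For □◇◇¬p:
1: successors {2, 3, 6}; ◇◇¬p there: 2:T, 3:F, 6:T. ✗
2: successors {4}; ◇◇¬p there: 4:F. ✗
3: no successors, so □◇◇¬p holds vacuously. ✓
4: successors {7}; ◇◇¬p there: 7:F. ✗
6: successors {4}; ◇◇¬p there: 4:F. ✗
7: no successors, so □◇◇¬p holds vacuously. ✓
— 2 worlds.

4 and 2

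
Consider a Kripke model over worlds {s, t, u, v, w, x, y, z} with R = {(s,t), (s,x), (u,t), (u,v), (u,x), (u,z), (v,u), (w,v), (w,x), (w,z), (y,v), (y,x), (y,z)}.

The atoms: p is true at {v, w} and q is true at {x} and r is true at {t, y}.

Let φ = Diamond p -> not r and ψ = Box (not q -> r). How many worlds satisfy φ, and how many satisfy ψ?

7 and 4

For Diamond p -> not r:
s: Diamond p is F, not r is T. ✓
t: Diamond p is F, not r is F. ✓
u: Diamond p is T, not r is T. ✓
v: Diamond p is F, not r is T. ✓
w: Diamond p is T, not r is T. ✓
x: Diamond p is F, not r is T. ✓
y: Diamond p is T, not r is F. ✗
z: Diamond p is F, not r is T. ✓
— 7 worlds.
For Box (not q -> r):
s: successors {t, x}; not q -> r there: t:T, x:T. ✓
t: no successors, so Box (not q -> r) holds vacuously. ✓
u: successors {t, v, x, z}; not q -> r there: t:T, v:F, x:T, z:F. ✗
v: successors {u}; not q -> r there: u:F. ✗
w: successors {v, x, z}; not q -> r there: v:F, x:T, z:F. ✗
x: no successors, so Box (not q -> r) holds vacuously. ✓
y: successors {v, x, z}; not q -> r there: v:F, x:T, z:F. ✗
z: no successors, so Box (not q -> r) holds vacuously. ✓
— 4 worlds.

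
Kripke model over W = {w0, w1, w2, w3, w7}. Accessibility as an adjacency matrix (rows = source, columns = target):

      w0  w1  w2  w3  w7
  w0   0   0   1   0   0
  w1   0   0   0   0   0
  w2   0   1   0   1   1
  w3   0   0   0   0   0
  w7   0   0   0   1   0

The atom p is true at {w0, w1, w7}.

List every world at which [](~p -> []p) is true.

w0: successors {w2}; ~p -> []p there: w2:F. ✗
w1: no successors, so [](~p -> []p) holds vacuously. ✓
w2: successors {w1, w3, w7}; ~p -> []p there: w1:T, w3:T, w7:T. ✓
w3: no successors, so [](~p -> []p) holds vacuously. ✓
w7: successors {w3}; ~p -> []p there: w3:T. ✓

{w1, w2, w3, w7}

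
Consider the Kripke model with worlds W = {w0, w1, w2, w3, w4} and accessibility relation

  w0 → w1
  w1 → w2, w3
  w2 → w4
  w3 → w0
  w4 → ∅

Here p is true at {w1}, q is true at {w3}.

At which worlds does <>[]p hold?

w0: successors {w1}; []p there: w1:F. ✗
w1: successors {w2, w3}; []p there: w2:F, w3:F. ✗
w2: successors {w4}; []p there: w4:T. ✓
w3: successors {w0}; []p there: w0:T. ✓
w4: no successors, so <>[]p fails. ✗

{w2, w3}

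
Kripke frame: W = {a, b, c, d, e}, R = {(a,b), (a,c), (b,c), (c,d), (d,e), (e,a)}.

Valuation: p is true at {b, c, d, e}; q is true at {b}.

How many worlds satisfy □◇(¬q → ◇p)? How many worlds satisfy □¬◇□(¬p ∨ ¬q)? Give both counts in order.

For □◇(¬q → ◇p):
a: successors {b, c}; ◇(¬q → ◇p) there: b:T, c:T. ✓
b: successors {c}; ◇(¬q → ◇p) there: c:T. ✓
c: successors {d}; ◇(¬q → ◇p) there: d:F. ✗
d: successors {e}; ◇(¬q → ◇p) there: e:T. ✓
e: successors {a}; ◇(¬q → ◇p) there: a:T. ✓
— 4 worlds.
For □¬◇□(¬p ∨ ¬q):
a: successors {b, c}; ¬◇□(¬p ∨ ¬q) there: b:F, c:F. ✗
b: successors {c}; ¬◇□(¬p ∨ ¬q) there: c:F. ✗
c: successors {d}; ¬◇□(¬p ∨ ¬q) there: d:F. ✗
d: successors {e}; ¬◇□(¬p ∨ ¬q) there: e:T. ✓
e: successors {a}; ¬◇□(¬p ∨ ¬q) there: a:F. ✗
— 1 world.

4 and 1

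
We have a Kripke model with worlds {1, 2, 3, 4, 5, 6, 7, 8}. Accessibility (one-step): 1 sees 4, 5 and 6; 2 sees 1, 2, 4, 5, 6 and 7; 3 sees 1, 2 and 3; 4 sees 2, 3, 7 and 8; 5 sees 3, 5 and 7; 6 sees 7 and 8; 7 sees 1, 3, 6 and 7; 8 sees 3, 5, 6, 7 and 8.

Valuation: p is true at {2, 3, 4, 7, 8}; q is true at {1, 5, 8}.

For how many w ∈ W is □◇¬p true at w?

4

1: successors {4, 5, 6}; ◇¬p there: 4:F, 5:T, 6:F. ✗
2: successors {1, 2, 4, 5, 6, 7}; ◇¬p there: 1:T, 2:T, 4:F, 5:T, 6:F, 7:T. ✗
3: successors {1, 2, 3}; ◇¬p there: 1:T, 2:T, 3:T. ✓
4: successors {2, 3, 7, 8}; ◇¬p there: 2:T, 3:T, 7:T, 8:T. ✓
5: successors {3, 5, 7}; ◇¬p there: 3:T, 5:T, 7:T. ✓
6: successors {7, 8}; ◇¬p there: 7:T, 8:T. ✓
7: successors {1, 3, 6, 7}; ◇¬p there: 1:T, 3:T, 6:F, 7:T. ✗
8: successors {3, 5, 6, 7, 8}; ◇¬p there: 3:T, 5:T, 6:F, 7:T, 8:T. ✗
Satisfying worlds: {3, 4, 5, 6}.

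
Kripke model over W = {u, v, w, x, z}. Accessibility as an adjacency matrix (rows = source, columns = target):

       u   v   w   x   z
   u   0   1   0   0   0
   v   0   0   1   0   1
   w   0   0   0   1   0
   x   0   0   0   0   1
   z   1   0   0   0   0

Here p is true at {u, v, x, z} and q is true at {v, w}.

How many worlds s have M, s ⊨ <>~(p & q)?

u: successors {v}; ~(p & q) there: v:F. ✗
v: successors {w, z}; ~(p & q) there: w:T, z:T. ✓
w: successors {x}; ~(p & q) there: x:T. ✓
x: successors {z}; ~(p & q) there: z:T. ✓
z: successors {u}; ~(p & q) there: u:T. ✓
Satisfying worlds: {v, w, x, z}.

4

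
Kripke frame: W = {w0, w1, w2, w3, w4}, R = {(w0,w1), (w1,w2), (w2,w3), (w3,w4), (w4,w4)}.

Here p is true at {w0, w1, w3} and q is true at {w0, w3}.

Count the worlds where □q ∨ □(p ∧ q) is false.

4

w0: □q is F, □(p ∧ q) is F. ✗
w1: □q is F, □(p ∧ q) is F. ✗
w2: □q is T, □(p ∧ q) is T. ✓
w3: □q is F, □(p ∧ q) is F. ✗
w4: □q is F, □(p ∧ q) is F. ✗
Satisfying worlds: {w2}.
So □q ∨ □(p ∧ q) fails at the other 4 worlds.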